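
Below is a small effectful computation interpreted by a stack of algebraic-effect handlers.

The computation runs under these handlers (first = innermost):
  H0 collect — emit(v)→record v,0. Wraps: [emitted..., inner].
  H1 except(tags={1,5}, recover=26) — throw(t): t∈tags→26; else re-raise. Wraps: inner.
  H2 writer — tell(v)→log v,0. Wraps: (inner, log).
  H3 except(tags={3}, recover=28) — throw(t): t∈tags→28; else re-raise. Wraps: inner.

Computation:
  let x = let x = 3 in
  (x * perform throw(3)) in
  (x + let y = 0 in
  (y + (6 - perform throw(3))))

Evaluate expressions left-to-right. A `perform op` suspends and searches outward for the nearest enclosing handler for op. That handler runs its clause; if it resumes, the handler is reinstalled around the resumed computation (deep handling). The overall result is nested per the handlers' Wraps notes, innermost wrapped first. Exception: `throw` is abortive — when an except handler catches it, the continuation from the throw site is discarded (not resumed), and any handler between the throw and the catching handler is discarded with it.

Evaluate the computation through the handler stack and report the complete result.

Working:
throw(3) @ H1 re-raised
throw(3) @ H3 caught ⇒ 28
= 28

Answer: 28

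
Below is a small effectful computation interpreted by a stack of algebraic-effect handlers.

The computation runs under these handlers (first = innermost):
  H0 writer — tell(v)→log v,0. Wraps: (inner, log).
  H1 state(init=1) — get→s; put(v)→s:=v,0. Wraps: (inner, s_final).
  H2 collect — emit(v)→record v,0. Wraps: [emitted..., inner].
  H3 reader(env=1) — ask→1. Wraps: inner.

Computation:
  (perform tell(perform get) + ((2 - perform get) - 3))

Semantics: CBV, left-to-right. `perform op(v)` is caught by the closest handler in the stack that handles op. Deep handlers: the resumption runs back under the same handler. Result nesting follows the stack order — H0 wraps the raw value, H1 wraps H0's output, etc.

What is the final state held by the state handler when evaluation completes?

Answer: 1

Step-by-step:
get @ H1 ⇒ 1
tell(1) @ H0 ⇒ log+=1
get @ H1 ⇒ 1
H0 returns (-2, (1))
H1 returns ((-2, (1)), 1)
H2 returns [((-2, (1)), 1)]
H3 returns [((-2, (1)), 1)]
= [((-2, (1)), 1)]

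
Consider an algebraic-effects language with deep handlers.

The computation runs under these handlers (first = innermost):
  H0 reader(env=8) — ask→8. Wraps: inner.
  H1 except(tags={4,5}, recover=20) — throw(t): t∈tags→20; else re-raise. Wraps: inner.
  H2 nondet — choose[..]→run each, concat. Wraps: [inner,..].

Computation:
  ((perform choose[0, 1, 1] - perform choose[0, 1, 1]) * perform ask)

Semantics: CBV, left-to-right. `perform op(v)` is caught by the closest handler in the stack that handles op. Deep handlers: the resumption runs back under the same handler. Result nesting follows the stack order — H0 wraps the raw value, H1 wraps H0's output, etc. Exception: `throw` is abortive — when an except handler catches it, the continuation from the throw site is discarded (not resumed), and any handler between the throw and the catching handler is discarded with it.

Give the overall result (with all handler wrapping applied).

Evaluation trace:
choose[0, 1, 1] @ H2
  branch[0] choose=0:
    choose[0, 1, 1] @ H2
      branch[0] choose=0:
        ask @ H0 ⇒ 8
        H0 returns 0
        H1 returns 0
        H2 returns [0]
      branch[1] choose=1:
        ask @ H0 ⇒ 8
        H0 returns -8
        H1 returns -8
        H2 returns [-8]
      branch[2] choose=1:
        ask @ H0 ⇒ 8
        H0 returns -8
        H1 returns -8
        H2 returns [-8]
  branch[1] choose=1:
    choose[0, 1, 1] @ H2
      branch[0] choose=0:
        ask @ H0 ⇒ 8
        H0 returns 8
        H1 returns 8
        H2 returns [8]
      branch[1] choose=1:
        ask @ H0 ⇒ 8
        H0 returns 0
        H1 returns 0
        H2 returns [0]
      branch[2] choose=1:
        ask @ H0 ⇒ 8
        H0 returns 0
        H1 returns 0
        H2 returns [0]
  branch[2] choose=1:
    choose[0, 1, 1] @ H2
      branch[0] choose=0:
        ask @ H0 ⇒ 8
        H0 returns 8
        H1 returns 8
        H2 returns [8]
      branch[1] choose=1:
        ask @ H0 ⇒ 8
        H0 returns 0
        H1 returns 0
        H2 returns [0]
      branch[2] choose=1:
        ask @ H0 ⇒ 8
        H0 returns 0
        H1 returns 0
        H2 returns [0]
= [0, -8, -8, 8, 0, 0, 8, 0, 0]

Answer: [0, -8, -8, 8, 0, 0, 8, 0, 0]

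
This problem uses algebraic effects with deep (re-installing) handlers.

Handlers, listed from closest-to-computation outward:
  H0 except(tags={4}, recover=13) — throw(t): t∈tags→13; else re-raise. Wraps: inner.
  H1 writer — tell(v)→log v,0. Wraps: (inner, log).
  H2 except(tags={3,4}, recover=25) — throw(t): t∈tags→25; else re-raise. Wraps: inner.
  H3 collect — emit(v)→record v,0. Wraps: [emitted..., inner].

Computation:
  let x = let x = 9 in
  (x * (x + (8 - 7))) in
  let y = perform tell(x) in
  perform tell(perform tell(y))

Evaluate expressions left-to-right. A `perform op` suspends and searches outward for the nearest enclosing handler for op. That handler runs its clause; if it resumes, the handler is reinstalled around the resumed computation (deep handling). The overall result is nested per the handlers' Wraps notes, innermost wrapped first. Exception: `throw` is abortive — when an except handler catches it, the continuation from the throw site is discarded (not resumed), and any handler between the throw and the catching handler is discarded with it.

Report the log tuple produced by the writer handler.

Working:
tell(90) @ H1 ⇒ log+=90
tell(0) @ H1 ⇒ log+=0
tell(0) @ H1 ⇒ log+=0
H0 returns 0
H1 returns (0, (90, 0, 0))
H2 returns (0, (90, 0, 0))
H3 returns [(0, (90, 0, 0))]
= [(0, (90, 0, 0))]

Answer: (90, 0, 0)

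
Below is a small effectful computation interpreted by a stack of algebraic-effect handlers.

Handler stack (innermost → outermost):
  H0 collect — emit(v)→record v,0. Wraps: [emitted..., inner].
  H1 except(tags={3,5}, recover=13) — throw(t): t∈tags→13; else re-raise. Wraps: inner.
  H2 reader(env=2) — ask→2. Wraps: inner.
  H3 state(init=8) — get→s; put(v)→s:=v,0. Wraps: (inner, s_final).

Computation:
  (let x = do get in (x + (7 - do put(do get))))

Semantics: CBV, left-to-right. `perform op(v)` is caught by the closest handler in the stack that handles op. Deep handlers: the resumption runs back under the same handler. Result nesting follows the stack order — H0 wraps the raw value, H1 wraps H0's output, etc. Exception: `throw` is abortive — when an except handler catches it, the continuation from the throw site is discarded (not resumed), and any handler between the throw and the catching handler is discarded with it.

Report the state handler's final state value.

Answer: 8

Evaluation trace:
get @ H3 ⇒ 8
get @ H3 ⇒ 8
put(8) @ H3 ⇒ s:=8
H0 returns [15]
H1 returns [15]
H2 returns [15]
H3 returns ([15], 8)
= ([15], 8)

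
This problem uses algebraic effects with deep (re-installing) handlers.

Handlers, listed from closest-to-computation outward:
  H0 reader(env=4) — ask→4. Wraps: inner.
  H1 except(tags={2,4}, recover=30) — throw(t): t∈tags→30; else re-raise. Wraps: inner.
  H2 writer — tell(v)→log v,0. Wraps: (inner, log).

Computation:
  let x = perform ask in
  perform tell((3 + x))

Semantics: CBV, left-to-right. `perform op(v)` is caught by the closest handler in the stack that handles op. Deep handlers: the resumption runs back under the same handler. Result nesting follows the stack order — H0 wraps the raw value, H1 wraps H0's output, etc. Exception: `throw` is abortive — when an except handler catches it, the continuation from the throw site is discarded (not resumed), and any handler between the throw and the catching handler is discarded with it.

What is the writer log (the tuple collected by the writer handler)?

Answer: (7)

Step-by-step:
ask @ H0 ⇒ 4
tell(7) @ H2 ⇒ log+=7
H0 returns 0
H1 returns 0
H2 returns (0, (7))
= (0, (7))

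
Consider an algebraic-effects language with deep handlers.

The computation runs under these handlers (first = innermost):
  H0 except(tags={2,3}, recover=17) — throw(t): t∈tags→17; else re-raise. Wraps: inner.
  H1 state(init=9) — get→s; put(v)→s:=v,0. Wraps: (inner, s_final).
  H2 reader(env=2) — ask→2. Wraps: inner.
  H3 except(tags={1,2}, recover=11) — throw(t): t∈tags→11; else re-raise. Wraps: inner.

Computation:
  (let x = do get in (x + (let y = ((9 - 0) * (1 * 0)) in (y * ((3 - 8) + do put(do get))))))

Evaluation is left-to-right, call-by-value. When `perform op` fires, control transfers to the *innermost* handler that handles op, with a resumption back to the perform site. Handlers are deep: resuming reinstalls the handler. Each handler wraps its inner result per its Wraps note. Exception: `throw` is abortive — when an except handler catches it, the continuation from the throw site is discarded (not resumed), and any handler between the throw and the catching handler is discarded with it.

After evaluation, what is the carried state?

Answer: 9

Evaluation trace:
get @ H1 ⇒ 9
get @ H1 ⇒ 9
put(9) @ H1 ⇒ s:=9
H0 returns 9
H1 returns (9, 9)
H2 returns (9, 9)
H3 returns (9, 9)
= (9, 9)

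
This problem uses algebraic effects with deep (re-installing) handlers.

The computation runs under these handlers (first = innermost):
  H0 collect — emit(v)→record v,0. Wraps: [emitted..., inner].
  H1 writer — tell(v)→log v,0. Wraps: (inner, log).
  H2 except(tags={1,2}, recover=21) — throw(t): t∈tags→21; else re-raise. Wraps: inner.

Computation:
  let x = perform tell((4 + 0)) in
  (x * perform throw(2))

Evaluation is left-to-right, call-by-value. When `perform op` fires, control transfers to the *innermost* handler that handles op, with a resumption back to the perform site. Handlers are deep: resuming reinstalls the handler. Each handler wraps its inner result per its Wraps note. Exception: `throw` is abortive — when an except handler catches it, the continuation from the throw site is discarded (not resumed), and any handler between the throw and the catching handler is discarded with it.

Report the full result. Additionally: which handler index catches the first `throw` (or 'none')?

Answer: 21 ; first throw caught by: H2

Working:
tell(4) @ H1 ⇒ log+=4
throw(2) @ H2 caught ⇒ 21
= 21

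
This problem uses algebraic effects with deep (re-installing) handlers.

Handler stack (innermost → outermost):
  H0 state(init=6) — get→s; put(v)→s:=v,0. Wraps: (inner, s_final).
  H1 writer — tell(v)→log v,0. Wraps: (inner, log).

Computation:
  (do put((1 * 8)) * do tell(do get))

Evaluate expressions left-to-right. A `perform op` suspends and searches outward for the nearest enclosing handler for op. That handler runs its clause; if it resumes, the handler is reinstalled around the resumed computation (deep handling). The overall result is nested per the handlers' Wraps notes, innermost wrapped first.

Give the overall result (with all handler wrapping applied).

Working:
put(8) @ H0 ⇒ s:=8
get @ H0 ⇒ 8
tell(8) @ H1 ⇒ log+=8
H0 returns (0, 8)
H1 returns ((0, 8), (8))
= ((0, 8), (8))

Answer: ((0, 8), (8))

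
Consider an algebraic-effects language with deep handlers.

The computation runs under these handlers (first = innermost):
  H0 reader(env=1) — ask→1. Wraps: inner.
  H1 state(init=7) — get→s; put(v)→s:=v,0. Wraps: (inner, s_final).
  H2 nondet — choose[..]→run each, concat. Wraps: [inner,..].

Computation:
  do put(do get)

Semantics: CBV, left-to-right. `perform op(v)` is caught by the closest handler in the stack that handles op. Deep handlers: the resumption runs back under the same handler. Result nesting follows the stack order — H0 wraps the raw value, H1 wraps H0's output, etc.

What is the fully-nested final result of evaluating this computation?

Evaluation trace:
get @ H1 ⇒ 7
put(7) @ H1 ⇒ s:=7
H0 returns 0
H1 returns (0, 7)
H2 returns [(0, 7)]
= [(0, 7)]

Answer: [(0, 7)]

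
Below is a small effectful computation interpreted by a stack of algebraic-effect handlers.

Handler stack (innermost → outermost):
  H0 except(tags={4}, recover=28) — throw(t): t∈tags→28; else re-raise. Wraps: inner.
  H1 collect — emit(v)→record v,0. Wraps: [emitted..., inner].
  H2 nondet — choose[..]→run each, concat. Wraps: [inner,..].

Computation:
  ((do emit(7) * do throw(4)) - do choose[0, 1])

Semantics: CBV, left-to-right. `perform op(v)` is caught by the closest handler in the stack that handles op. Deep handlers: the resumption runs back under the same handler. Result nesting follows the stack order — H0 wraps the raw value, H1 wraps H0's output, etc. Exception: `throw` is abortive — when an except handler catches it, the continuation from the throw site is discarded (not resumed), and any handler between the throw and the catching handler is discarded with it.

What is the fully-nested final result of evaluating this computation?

Answer: [[7, 28]]

Evaluation trace:
emit(7) @ H1 ⇒ out+=7
throw(4) @ H0 caught ⇒ 28
H1 returns [7, 28]
H2 returns [[7, 28]]
= [[7, 28]]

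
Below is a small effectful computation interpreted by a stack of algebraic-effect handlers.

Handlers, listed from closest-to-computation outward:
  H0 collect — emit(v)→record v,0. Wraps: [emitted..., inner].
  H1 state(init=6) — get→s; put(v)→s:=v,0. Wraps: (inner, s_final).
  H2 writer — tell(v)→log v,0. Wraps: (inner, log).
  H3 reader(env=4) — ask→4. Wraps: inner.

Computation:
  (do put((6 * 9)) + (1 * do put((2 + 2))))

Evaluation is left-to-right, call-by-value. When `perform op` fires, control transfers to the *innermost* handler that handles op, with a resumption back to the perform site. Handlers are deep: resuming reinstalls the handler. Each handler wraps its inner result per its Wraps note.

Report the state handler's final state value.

Step-by-step:
put(54) @ H1 ⇒ s:=54
put(4) @ H1 ⇒ s:=4
H0 returns [0]
H1 returns ([0], 4)
H2 returns (([0], 4), ())
H3 returns (([0], 4), ())
= (([0], 4), ())

Answer: 4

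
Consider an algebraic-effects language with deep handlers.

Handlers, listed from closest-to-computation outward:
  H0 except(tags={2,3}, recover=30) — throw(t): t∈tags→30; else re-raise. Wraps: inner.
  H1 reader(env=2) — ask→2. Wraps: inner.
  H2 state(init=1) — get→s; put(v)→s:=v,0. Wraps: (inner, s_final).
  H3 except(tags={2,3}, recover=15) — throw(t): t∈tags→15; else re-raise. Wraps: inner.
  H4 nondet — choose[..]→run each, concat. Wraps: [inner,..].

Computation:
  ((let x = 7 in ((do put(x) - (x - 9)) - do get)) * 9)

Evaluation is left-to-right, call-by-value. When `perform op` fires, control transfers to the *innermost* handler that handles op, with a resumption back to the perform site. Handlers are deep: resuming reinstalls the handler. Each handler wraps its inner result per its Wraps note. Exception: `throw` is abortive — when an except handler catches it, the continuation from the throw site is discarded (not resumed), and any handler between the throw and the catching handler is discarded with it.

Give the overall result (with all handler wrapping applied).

Step-by-step:
put(7) @ H2 ⇒ s:=7
get @ H2 ⇒ 7
H0 returns -45
H1 returns -45
H2 returns (-45, 7)
H3 returns (-45, 7)
H4 returns [(-45, 7)]
= [(-45, 7)]

Answer: [(-45, 7)]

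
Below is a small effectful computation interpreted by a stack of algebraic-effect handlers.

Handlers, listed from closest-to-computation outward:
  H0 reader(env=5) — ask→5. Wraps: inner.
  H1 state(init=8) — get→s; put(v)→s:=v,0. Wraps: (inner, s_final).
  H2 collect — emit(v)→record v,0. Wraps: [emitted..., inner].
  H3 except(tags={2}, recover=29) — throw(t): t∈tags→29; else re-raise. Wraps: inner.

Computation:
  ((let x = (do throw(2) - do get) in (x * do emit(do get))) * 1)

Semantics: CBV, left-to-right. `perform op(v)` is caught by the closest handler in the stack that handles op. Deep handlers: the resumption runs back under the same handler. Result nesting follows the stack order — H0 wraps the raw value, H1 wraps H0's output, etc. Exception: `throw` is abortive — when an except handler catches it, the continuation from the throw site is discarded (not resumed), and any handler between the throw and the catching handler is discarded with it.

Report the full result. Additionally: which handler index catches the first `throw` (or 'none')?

Answer: 29 ; first throw caught by: H3

Step-by-step:
throw(2) @ H3 caught ⇒ 29
= 29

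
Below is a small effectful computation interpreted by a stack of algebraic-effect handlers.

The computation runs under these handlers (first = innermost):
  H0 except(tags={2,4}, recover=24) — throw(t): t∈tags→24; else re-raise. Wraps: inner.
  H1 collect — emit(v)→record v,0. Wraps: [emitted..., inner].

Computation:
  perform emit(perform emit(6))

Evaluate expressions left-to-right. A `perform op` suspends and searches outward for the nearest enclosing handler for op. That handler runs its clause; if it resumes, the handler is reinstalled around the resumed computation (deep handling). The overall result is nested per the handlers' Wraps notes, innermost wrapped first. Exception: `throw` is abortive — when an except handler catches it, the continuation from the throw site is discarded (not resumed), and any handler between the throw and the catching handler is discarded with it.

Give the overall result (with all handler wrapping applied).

Step-by-step:
emit(6) @ H1 ⇒ out+=6
emit(0) @ H1 ⇒ out+=0
H0 returns 0
H1 returns [6, 0, 0]
= [6, 0, 0]

Answer: [6, 0, 0]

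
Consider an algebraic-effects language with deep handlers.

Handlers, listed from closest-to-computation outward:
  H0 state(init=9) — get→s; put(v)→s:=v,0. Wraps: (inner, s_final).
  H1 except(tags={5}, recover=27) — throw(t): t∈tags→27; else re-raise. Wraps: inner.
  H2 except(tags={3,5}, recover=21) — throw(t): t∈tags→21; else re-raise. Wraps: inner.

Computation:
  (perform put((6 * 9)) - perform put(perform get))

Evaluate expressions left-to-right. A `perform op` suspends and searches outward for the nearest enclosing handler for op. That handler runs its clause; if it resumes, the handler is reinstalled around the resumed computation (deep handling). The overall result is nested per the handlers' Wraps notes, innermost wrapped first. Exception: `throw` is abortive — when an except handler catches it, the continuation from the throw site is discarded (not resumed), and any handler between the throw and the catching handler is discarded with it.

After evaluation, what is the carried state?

Answer: 54

Step-by-step:
put(54) @ H0 ⇒ s:=54
get @ H0 ⇒ 54
put(54) @ H0 ⇒ s:=54
H0 returns (0, 54)
H1 returns (0, 54)
H2 returns (0, 54)
= (0, 54)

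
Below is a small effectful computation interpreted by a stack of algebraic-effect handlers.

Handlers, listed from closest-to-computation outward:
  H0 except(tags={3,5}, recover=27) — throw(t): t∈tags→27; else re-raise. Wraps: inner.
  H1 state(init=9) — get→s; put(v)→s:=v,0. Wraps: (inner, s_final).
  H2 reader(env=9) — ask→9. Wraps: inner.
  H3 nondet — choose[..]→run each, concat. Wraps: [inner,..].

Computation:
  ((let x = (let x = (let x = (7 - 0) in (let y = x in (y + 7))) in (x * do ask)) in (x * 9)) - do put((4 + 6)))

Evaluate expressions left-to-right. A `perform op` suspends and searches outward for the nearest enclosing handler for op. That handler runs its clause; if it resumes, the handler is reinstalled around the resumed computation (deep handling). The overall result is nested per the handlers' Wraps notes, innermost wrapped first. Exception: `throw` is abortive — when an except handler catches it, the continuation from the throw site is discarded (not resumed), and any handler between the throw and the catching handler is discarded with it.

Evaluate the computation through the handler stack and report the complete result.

Step-by-step:
ask @ H2 ⇒ 9
put(10) @ H1 ⇒ s:=10
H0 returns 1134
H1 returns (1134, 10)
H2 returns (1134, 10)
H3 returns [(1134, 10)]
= [(1134, 10)]

Answer: [(1134, 10)]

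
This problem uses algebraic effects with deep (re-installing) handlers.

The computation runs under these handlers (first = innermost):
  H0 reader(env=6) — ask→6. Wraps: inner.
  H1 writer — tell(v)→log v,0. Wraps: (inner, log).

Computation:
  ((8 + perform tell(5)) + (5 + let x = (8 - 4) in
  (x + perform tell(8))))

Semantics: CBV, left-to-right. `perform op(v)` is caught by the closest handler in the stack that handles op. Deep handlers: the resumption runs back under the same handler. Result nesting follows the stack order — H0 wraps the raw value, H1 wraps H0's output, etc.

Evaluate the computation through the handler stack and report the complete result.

Answer: (17, (5, 8))

Evaluation trace:
tell(5) @ H1 ⇒ log+=5
tell(8) @ H1 ⇒ log+=8
H0 returns 17
H1 returns (17, (5, 8))
= (17, (5, 8))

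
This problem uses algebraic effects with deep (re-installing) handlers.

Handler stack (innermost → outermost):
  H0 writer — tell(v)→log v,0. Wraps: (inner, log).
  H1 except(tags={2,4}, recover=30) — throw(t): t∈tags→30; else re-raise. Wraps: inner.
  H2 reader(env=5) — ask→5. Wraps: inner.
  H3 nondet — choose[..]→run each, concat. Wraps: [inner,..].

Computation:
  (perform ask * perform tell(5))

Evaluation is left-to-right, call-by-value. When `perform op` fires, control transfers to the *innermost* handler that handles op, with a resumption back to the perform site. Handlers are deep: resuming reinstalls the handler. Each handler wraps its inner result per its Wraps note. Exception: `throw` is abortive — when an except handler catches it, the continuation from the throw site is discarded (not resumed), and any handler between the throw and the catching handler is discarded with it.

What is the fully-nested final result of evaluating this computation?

Evaluation trace:
ask @ H2 ⇒ 5
tell(5) @ H0 ⇒ log+=5
H0 returns (0, (5))
H1 returns (0, (5))
H2 returns (0, (5))
H3 returns [(0, (5))]
= [(0, (5))]

Answer: [(0, (5))]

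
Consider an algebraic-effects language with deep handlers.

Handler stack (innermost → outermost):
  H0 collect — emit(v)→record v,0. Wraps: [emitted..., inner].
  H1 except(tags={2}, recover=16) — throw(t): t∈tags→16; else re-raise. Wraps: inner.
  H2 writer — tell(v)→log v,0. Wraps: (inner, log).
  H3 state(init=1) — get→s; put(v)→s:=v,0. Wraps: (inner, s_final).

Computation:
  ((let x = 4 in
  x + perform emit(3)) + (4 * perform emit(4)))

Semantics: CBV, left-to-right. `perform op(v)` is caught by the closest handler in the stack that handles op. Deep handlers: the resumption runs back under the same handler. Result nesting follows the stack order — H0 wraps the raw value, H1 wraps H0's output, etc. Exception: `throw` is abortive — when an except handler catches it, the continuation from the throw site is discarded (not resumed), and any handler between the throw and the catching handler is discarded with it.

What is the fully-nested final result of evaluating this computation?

Answer: (([3, 4, 4], ()), 1)

Step-by-step:
emit(3) @ H0 ⇒ out+=3
emit(4) @ H0 ⇒ out+=4
H0 returns [3, 4, 4]
H1 returns [3, 4, 4]
H2 returns ([3, 4, 4], ())
H3 returns (([3, 4, 4], ()), 1)
= (([3, 4, 4], ()), 1)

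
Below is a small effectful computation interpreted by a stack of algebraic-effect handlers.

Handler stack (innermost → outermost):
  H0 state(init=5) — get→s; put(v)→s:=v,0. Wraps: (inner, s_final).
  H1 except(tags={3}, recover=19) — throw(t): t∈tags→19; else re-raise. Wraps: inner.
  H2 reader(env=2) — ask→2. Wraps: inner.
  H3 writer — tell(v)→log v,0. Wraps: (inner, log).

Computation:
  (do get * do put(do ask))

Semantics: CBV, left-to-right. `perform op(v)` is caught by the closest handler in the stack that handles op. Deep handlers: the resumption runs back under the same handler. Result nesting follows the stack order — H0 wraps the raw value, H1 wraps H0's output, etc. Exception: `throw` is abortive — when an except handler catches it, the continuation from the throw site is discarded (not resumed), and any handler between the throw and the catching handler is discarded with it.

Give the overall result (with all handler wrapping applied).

Answer: ((0, 2), ())

Working:
get @ H0 ⇒ 5
ask @ H2 ⇒ 2
put(2) @ H0 ⇒ s:=2
H0 returns (0, 2)
H1 returns (0, 2)
H2 returns (0, 2)
H3 returns ((0, 2), ())
= ((0, 2), ())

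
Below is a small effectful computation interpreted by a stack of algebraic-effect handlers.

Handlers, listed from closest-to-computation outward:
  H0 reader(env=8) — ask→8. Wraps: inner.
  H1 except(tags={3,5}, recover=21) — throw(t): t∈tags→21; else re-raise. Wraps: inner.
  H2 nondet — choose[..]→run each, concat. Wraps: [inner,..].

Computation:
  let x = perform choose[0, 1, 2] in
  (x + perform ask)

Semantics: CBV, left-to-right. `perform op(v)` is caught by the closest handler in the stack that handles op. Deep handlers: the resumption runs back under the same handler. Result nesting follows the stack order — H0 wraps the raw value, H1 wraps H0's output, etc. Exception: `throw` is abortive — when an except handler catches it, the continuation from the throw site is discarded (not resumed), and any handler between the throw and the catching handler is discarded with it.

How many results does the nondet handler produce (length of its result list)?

Answer: 3

Step-by-step:
choose[0, 1, 2] @ H2
  branch[0] choose=0:
    ask @ H0 ⇒ 8
    H0 returns 8
    H1 returns 8
    H2 returns [8]
  branch[1] choose=1:
    ask @ H0 ⇒ 8
    H0 returns 9
    H1 returns 9
    H2 returns [9]
  branch[2] choose=2:
    ask @ H0 ⇒ 8
    H0 returns 10
    H1 returns 10
    H2 returns [10]
= [8, 9, 10]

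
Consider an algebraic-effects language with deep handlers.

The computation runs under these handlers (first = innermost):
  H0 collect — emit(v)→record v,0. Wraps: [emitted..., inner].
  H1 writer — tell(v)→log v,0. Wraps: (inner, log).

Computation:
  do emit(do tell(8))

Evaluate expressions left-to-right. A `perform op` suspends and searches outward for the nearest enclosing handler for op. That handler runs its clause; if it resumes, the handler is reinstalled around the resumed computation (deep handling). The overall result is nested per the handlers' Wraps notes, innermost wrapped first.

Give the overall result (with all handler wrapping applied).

Step-by-step:
tell(8) @ H1 ⇒ log+=8
emit(0) @ H0 ⇒ out+=0
H0 returns [0, 0]
H1 returns ([0, 0], (8))
= ([0, 0], (8))

Answer: ([0, 0], (8))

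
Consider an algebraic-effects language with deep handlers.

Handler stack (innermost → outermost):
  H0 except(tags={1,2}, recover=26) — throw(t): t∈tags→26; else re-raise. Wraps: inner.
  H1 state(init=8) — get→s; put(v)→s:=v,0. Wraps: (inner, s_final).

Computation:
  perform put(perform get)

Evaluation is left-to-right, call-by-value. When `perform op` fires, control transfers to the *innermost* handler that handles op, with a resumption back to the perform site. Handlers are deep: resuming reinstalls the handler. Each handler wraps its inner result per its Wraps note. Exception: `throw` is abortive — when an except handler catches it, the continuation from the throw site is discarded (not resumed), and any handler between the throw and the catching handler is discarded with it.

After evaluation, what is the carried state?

Answer: 8

Working:
get @ H1 ⇒ 8
put(8) @ H1 ⇒ s:=8
H0 returns 0
H1 returns (0, 8)
= (0, 8)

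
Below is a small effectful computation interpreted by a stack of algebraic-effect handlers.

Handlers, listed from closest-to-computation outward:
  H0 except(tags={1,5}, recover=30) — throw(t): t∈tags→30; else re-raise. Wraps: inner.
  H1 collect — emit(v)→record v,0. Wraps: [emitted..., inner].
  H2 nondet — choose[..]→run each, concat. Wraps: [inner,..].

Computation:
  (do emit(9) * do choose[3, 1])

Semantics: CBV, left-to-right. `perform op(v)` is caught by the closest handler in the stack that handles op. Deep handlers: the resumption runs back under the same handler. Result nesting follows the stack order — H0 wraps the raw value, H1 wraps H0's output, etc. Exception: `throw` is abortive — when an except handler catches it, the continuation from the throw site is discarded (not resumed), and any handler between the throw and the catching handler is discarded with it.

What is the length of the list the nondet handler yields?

Answer: 2

Evaluation trace:
emit(9) @ H1 ⇒ out+=9
choose[3, 1] @ H2
  branch[0] choose=3:
    H0 returns 0
    H1 returns [9, 0]
    H2 returns [[9, 0]]
  branch[1] choose=1:
    H0 returns 0
    H1 returns [9, 0]
    H2 returns [[9, 0]]
= [[9, 0], [9, 0]]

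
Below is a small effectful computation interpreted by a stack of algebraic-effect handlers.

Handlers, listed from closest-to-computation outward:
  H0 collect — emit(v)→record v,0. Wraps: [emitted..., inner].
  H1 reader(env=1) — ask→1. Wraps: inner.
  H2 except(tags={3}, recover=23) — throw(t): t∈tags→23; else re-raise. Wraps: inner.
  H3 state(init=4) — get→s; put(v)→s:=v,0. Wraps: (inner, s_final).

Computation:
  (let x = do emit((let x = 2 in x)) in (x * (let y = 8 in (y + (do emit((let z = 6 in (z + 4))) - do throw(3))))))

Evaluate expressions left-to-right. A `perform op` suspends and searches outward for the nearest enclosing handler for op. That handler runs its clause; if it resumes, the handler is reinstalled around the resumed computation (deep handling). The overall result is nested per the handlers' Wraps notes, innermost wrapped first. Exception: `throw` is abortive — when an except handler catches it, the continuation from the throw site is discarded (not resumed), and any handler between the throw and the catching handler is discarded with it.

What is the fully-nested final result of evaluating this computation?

Working:
emit(2) @ H0 ⇒ out+=2
emit(10) @ H0 ⇒ out+=10
throw(3) @ H2 caught ⇒ 23
H3 returns (23, 4)
= (23, 4)

Answer: (23, 4)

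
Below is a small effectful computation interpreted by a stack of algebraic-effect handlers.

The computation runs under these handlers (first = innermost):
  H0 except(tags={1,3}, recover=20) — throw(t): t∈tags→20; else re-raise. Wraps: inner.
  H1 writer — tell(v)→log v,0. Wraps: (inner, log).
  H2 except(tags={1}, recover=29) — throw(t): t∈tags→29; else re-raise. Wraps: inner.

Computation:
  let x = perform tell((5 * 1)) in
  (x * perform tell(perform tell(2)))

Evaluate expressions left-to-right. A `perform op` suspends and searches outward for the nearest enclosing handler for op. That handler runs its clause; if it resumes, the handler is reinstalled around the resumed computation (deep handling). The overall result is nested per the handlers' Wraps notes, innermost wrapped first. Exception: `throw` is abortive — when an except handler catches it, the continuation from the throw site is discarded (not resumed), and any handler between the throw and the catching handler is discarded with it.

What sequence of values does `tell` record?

Answer: (5, 2, 0)

Evaluation trace:
tell(5) @ H1 ⇒ log+=5
tell(2) @ H1 ⇒ log+=2
tell(0) @ H1 ⇒ log+=0
H0 returns 0
H1 returns (0, (5, 2, 0))
H2 returns (0, (5, 2, 0))
= (0, (5, 2, 0))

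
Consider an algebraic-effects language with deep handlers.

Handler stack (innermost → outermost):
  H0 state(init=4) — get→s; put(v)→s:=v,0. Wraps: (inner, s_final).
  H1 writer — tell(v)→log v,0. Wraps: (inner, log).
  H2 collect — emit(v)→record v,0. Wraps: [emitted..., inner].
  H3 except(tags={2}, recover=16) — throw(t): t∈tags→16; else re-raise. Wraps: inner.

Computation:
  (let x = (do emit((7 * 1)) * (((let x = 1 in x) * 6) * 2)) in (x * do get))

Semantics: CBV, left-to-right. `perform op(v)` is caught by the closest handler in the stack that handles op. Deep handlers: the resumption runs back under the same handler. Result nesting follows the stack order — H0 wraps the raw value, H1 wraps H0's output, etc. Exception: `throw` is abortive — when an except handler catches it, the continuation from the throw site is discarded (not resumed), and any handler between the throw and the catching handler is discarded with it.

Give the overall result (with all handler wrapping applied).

Answer: [7, ((0, 4), ())]

Evaluation trace:
emit(7) @ H2 ⇒ out+=7
get @ H0 ⇒ 4
H0 returns (0, 4)
H1 returns ((0, 4), ())
H2 returns [7, ((0, 4), ())]
H3 returns [7, ((0, 4), ())]
= [7, ((0, 4), ())]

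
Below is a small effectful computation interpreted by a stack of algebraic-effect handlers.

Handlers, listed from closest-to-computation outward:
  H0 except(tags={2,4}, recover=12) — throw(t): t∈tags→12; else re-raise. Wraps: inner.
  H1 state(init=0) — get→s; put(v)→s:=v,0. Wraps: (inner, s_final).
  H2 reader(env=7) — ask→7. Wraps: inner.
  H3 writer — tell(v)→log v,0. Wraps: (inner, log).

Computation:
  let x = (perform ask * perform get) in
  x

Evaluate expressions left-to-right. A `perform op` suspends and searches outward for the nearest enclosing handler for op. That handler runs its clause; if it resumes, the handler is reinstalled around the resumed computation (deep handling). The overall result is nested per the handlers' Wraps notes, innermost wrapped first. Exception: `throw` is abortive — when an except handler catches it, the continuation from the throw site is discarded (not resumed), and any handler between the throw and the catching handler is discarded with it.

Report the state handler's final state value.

Answer: 0

Working:
ask @ H2 ⇒ 7
get @ H1 ⇒ 0
H0 returns 0
H1 returns (0, 0)
H2 returns (0, 0)
H3 returns ((0, 0), ())
= ((0, 0), ())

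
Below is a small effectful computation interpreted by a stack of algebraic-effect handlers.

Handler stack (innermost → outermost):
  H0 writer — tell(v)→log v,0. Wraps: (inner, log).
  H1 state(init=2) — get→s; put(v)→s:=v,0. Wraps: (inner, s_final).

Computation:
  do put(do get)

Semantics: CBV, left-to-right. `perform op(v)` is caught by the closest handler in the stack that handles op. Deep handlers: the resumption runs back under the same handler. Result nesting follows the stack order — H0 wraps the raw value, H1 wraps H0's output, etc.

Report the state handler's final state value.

Answer: 2

Evaluation trace:
get @ H1 ⇒ 2
put(2) @ H1 ⇒ s:=2
H0 returns (0, ())
H1 returns ((0, ()), 2)
= ((0, ()), 2)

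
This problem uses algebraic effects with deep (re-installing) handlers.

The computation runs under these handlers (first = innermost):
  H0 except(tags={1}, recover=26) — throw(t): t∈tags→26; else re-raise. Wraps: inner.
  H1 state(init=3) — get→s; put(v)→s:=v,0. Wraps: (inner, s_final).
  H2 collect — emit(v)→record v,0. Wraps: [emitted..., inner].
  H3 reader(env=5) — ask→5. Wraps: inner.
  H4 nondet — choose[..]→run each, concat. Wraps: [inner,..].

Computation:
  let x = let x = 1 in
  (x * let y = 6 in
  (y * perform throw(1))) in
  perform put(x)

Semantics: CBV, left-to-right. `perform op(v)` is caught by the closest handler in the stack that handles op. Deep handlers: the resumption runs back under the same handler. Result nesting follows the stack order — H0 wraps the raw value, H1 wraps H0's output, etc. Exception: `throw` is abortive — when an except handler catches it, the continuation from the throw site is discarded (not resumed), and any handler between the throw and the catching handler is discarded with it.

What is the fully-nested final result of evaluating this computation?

Step-by-step:
throw(1) @ H0 caught ⇒ 26
H1 returns (26, 3)
H2 returns [(26, 3)]
H3 returns [(26, 3)]
H4 returns [[(26, 3)]]
= [[(26, 3)]]

Answer: [[(26, 3)]]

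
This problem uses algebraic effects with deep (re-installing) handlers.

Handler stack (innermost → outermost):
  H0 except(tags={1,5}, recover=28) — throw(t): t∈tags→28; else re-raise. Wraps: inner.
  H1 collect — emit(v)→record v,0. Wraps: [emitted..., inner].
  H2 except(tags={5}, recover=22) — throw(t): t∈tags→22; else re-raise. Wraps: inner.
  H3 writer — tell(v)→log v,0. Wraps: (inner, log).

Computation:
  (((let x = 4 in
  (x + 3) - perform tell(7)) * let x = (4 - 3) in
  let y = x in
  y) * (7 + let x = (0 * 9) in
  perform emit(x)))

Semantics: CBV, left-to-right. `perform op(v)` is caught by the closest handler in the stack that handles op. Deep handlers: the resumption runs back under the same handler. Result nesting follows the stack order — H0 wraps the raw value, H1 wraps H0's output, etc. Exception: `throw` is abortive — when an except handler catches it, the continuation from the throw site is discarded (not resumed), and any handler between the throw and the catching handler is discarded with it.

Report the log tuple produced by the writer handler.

Step-by-step:
tell(7) @ H3 ⇒ log+=7
emit(0) @ H1 ⇒ out+=0
H0 returns 49
H1 returns [0, 49]
H2 returns [0, 49]
H3 returns ([0, 49], (7))
= ([0, 49], (7))

Answer: (7)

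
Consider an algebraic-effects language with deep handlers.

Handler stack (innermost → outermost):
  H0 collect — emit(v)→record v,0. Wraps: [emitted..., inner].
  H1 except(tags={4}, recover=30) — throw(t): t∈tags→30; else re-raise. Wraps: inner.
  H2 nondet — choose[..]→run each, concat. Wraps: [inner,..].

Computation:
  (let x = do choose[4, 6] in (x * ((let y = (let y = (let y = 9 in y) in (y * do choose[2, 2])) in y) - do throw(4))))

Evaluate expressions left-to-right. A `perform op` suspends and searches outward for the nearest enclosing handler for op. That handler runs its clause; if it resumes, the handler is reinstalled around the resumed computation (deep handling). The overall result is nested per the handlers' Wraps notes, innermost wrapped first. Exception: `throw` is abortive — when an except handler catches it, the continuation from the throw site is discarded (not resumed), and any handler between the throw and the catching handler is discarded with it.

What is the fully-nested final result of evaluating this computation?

Answer: [30, 30, 30, 30]

Evaluation trace:
choose[4, 6] @ H2
  branch[0] choose=4:
    choose[2, 2] @ H2
      branch[0] choose=2:
        throw(4) @ H1 caught ⇒ 30
        H2 returns [30]
      branch[1] choose=2:
        throw(4) @ H1 caught ⇒ 30
        H2 returns [30]
  branch[1] choose=6:
    choose[2, 2] @ H2
      branch[0] choose=2:
        throw(4) @ H1 caught ⇒ 30
        H2 returns [30]
      branch[1] choose=2:
        throw(4) @ H1 caught ⇒ 30
        H2 returns [30]
= [30, 30, 30, 30]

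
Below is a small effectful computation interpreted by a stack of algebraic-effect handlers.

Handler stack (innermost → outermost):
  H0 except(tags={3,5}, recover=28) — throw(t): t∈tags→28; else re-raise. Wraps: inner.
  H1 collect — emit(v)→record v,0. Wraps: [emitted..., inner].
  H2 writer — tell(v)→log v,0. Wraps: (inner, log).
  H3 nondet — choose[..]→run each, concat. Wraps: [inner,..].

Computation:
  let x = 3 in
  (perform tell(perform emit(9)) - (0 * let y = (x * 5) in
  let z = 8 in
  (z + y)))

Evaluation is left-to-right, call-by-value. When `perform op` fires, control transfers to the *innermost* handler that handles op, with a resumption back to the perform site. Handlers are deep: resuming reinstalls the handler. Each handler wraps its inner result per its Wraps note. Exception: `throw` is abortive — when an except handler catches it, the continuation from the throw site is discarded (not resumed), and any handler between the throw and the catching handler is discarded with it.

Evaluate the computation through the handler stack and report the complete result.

Evaluation trace:
emit(9) @ H1 ⇒ out+=9
tell(0) @ H2 ⇒ log+=0
H0 returns 0
H1 returns [9, 0]
H2 returns ([9, 0], (0))
H3 returns [([9, 0], (0))]
= [([9, 0], (0))]

Answer: [([9, 0], (0))]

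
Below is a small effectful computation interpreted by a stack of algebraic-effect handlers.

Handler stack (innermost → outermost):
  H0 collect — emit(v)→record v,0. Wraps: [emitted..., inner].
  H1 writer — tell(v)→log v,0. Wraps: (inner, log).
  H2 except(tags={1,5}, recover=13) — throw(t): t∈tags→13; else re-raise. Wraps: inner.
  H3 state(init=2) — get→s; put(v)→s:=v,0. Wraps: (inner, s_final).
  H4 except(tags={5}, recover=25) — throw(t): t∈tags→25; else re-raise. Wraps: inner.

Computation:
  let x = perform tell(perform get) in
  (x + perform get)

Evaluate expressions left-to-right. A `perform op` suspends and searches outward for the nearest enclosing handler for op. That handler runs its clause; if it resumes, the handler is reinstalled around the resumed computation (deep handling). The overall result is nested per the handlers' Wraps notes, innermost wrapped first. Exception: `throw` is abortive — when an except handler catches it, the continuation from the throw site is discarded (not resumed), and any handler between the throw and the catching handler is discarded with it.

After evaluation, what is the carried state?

Working:
get @ H3 ⇒ 2
tell(2) @ H1 ⇒ log+=2
get @ H3 ⇒ 2
H0 returns [2]
H1 returns ([2], (2))
H2 returns ([2], (2))
H3 returns (([2], (2)), 2)
H4 returns (([2], (2)), 2)
= (([2], (2)), 2)

Answer: 2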